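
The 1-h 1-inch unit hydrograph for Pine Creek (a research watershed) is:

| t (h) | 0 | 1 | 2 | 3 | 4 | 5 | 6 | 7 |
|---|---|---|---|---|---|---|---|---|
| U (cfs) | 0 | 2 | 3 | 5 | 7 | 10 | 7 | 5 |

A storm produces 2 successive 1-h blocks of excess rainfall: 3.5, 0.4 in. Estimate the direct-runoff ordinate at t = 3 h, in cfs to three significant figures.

Q ≈ 18.7 cfs

By discrete convolution, Q_j = Σ (P_i / 1 in) · U_{j−i}.
At t = 3 h (j=3): Q = (3.5/1)·5 + (0.4/1)·3 = 18.7 cfs.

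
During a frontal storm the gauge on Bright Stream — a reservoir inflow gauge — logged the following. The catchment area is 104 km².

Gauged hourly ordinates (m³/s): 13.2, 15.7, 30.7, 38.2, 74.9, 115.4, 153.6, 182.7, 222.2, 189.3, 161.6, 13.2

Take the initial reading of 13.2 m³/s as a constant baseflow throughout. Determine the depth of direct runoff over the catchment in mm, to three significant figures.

Direct runoff: 0.0, 2.5, 17.5, 25.0, 61.7, 102.2, 140.4, 169.5, 209.0, 176.1, 148.4, 0.0 m³/s; ΣQ_DR = 1052 m³/s.
V = ΣQ_DR · Δt = 1052 × 3600 s = 3.788 × 10^6 m³.
Over A = 104 km², depth = V / A = 36.4 mm.

d ≈ 36.4 mm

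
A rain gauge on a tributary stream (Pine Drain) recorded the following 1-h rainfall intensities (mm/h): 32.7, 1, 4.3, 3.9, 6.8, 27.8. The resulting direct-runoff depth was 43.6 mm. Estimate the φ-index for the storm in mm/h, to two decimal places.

φ ≈ 8.45 mm/h

Only the 2 blocks with intensity above φ contribute runoff: 32.7, 27.8 mm/h.
Σ(I−φ)·Δt = d  ⇒  (32.7+27.8 − 2φ)·1 = 43.6
φ = (60.50 − 43.6/1) / 2 = 8.45 mm/h.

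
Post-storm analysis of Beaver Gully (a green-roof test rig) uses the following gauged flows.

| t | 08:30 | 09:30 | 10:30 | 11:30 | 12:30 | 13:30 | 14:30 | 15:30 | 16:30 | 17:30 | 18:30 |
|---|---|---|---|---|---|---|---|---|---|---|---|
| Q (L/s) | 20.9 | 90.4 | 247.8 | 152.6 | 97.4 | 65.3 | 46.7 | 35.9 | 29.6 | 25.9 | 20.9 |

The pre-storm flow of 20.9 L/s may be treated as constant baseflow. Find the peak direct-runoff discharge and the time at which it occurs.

Q_p = 226.9 L/s at t = 10:30

Subtracting baseflow gives direct-runoff ordinates: 0.0, 69.5, 226.9, 131.7, 76.5, 44.4, 25.8, 15.0, 8.7, 5.0, 0.0 L/s.
The maximum is 226.9 L/s, occurring at the reading for t = 10:30.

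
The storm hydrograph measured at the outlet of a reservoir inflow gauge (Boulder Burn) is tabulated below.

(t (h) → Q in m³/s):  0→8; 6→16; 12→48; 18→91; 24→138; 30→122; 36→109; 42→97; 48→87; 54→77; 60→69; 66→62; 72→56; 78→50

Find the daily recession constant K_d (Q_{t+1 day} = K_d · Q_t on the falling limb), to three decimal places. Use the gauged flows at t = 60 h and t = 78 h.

K_d ≈ 0.651

Between t = 60 h and t = 78 h the flow falls from 69 to 50 m³/s over 3×6 h = 18 h.
Per-interval ratio K = (50/69)^(1/3) = 0.8982; K_d = K^(24/6) = 0.651.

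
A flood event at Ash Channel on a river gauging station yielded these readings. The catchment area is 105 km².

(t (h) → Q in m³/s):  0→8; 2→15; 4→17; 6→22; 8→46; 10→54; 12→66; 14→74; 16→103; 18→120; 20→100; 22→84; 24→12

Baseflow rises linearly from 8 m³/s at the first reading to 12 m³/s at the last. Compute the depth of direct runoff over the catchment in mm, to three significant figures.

d ≈ 40.5 mm

Direct runoff: 0.00, 6.67, 8.33, 13.00, 36.67, 44.33, 56.00, 63.67, 92.33, 109.00, 88.67, 72.33, 0.00 m³/s; ΣQ_DR = 591.0 m³/s.
V = ΣQ_DR · Δt = 591.0 × 7200 s = 4.255 × 10^6 m³.
Over A = 105 km², depth = V / A = 40.5 mm.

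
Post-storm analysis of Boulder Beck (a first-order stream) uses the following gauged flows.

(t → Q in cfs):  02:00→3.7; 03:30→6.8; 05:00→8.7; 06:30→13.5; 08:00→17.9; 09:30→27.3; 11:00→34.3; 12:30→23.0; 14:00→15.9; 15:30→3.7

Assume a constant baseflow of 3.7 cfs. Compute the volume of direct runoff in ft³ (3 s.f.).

Direct-runoff ordinates (Q − Q_b): 0.0, 3.1, 5.0, 9.8, 14.2, 23.6, 30.6, 19.3, 12.2, 0.0 cfs.
ΣQ_DR = 117.8 cfs.
With Δt = 1.5 h = 5400 s, V = ΣQ_DR · Δt = 117.8 × 5400 = 6.36 × 10^5 ft³.

V ≈ 6.36 × 10^5 ft³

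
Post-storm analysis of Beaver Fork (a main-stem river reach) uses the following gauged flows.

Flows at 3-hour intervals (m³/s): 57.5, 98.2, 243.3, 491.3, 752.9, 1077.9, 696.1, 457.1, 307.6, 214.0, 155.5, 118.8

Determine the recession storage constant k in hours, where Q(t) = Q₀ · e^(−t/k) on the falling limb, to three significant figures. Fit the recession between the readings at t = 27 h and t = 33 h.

On the falling limb, Q drops from 214.0 to 118.8 m³/s between t = 27 h and t = 33 h (Δt = 6 h).
k = −Δt / ln(Q₂/Q₁) = −6 / ln(118.8/214.0) = 10.2 h.

k ≈ 10.2 h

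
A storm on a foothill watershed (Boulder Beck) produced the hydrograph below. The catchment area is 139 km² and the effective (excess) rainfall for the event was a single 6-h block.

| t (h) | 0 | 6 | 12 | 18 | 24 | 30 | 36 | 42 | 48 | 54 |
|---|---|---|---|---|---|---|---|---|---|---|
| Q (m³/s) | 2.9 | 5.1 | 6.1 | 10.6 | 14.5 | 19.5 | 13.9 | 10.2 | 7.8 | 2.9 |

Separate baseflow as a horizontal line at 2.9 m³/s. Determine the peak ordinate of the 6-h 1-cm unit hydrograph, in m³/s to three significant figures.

U_p ≈ 16.6 m³/s

Direct runoff: 0.0, 2.2, 3.2, 7.7, 11.6, 16.6, 11.0, 7.3, 4.9, 0.0 m³/s; ΣQ_DR = 64.50 m³/s, peak = 16.6 m³/s.
Runoff depth d = ΣQ_DR·Δt / A = 64.50 × 21600 / (139 km²) = 10.02 mm.
The 1-cm UH is the DRH scaled by (10 mm)/d, so U_p = 16.6 × 10/10.02 = 16.6 m³/s.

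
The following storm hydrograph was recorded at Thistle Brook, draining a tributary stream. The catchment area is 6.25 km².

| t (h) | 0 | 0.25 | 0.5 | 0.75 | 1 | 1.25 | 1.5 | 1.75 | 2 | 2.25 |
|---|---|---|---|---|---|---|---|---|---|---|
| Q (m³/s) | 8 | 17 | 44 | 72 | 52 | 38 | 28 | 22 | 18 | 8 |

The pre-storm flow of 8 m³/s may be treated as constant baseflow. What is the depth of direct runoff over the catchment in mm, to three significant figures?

d ≈ 32.7 mm

Direct runoff: 0.0, 9.0, 36.0, 64.0, 44.0, 30.0, 20.0, 14.0, 10.0, 0.0 m³/s; ΣQ_DR = 227.0 m³/s.
V = ΣQ_DR · Δt = 227.0 × 900 s = 2.043 × 10^5 m³.
Over A = 6.25 km², depth = V / A = 32.7 mm.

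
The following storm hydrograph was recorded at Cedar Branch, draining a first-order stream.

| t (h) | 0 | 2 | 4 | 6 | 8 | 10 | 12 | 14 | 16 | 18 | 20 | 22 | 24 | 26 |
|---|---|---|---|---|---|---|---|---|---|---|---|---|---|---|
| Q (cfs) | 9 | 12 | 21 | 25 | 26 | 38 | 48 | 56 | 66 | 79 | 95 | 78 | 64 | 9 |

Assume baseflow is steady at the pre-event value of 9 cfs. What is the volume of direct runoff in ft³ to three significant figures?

Direct-runoff ordinates (Q − Q_b): 0.0, 3.0, 12.0, 16.0, 17.0, 29.0, 39.0, 47.0, 57.0, 70.0, 86.0, 69.0, 55.0, 0.0 cfs.
ΣQ_DR = 500.0 cfs.
With Δt = 2 h = 7200 s, V = ΣQ_DR · Δt = 500.0 × 7200 = 3.60 × 10^6 ft³.

V ≈ 3.60 × 10^6 ft³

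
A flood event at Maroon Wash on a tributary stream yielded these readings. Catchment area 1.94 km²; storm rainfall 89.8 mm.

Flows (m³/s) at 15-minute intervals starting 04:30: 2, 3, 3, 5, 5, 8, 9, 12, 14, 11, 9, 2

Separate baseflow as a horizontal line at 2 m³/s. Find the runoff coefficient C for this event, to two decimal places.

ΣQ_DR = 59.00 m³/s; V = ΣQ_DR·Δt = 53100 m³.
Runoff depth d = V / A = 27.37 mm.
C = d / P = 27.37 / 89.8 = 0.30.

C ≈ 0.30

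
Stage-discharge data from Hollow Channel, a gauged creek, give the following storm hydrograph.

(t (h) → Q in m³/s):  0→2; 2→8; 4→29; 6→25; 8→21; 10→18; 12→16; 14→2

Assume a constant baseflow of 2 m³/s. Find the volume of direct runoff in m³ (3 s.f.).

Direct-runoff ordinates (Q − Q_b): 0.0, 6.0, 27.0, 23.0, 19.0, 16.0, 14.0, 0.0 m³/s.
ΣQ_DR = 105.0 m³/s.
With Δt = 2 h = 7200 s, V = ΣQ_DR · Δt = 105.0 × 7200 = 7.56 × 10^5 m³.

V ≈ 7.56 × 10^5 m³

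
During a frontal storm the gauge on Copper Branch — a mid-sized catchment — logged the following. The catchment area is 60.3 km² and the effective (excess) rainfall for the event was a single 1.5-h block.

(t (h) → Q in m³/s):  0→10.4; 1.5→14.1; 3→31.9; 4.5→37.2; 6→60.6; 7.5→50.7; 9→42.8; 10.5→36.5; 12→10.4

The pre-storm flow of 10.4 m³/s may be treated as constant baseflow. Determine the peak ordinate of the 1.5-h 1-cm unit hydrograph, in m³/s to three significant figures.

U_p ≈ 27.9 m³/s

Direct runoff: 0.0, 3.7, 21.5, 26.8, 50.2, 40.3, 32.4, 26.1, 0.0 m³/s; ΣQ_DR = 201.0 m³/s, peak = 50.2 m³/s.
Runoff depth d = ΣQ_DR·Δt / A = 201.0 × 5400 / (60.3 km²) = 18.00 mm.
The 1-cm UH is the DRH scaled by (10 mm)/d, so U_p = 50.2 × 10/18.00 = 27.9 m³/s.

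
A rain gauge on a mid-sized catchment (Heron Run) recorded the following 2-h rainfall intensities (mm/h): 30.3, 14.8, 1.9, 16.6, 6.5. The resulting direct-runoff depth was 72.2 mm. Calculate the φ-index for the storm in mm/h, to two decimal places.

φ ≈ 8.53 mm/h

Only the 3 blocks with intensity above φ contribute runoff: 30.3, 14.8, 16.6 mm/h.
Σ(I−φ)·Δt = d  ⇒  (30.3+14.8+16.6 − 3φ)·2 = 72.2
φ = (61.70 − 72.2/2) / 3 = 8.53 mm/h.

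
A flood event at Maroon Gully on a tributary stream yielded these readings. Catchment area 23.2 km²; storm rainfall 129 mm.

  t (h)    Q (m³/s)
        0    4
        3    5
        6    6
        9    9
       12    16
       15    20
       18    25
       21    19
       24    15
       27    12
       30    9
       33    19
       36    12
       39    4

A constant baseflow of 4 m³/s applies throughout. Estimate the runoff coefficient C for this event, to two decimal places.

ΣQ_DR = 119.0 m³/s; V = ΣQ_DR·Δt = 1.285 × 10^6 m³.
Runoff depth d = V / A = 55.40 mm.
C = d / P = 55.40 / 129 = 0.43.

C ≈ 0.43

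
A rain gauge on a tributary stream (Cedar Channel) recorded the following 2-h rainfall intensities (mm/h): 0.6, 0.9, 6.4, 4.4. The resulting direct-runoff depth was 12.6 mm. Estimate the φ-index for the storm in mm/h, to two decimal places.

φ ≈ 2.25 mm/h

Only the 2 blocks with intensity above φ contribute runoff: 6.4, 4.4 mm/h.
Σ(I−φ)·Δt = d  ⇒  (6.4+4.4 − 2φ)·2 = 12.6
φ = (10.80 − 12.6/2) / 2 = 2.25 mm/h.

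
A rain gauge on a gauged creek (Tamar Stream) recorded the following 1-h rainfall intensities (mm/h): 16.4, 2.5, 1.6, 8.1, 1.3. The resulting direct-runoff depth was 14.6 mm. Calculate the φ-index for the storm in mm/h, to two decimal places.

φ ≈ 4.95 mm/h

Only the 2 blocks with intensity above φ contribute runoff: 16.4, 8.1 mm/h.
Σ(I−φ)·Δt = d  ⇒  (16.4+8.1 − 2φ)·1 = 14.6
φ = (24.50 − 14.6/1) / 2 = 4.95 mm/h.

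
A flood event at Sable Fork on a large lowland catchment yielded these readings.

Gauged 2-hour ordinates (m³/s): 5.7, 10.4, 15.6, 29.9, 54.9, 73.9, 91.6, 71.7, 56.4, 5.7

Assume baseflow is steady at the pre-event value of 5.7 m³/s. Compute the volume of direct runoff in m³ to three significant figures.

Direct-runoff ordinates (Q − Q_b): 0.0, 4.7, 9.9, 24.2, 49.2, 68.2, 85.9, 66.0, 50.7, 0.0 m³/s.
ΣQ_DR = 358.8 m³/s.
With Δt = 2 h = 7200 s, V = ΣQ_DR · Δt = 358.8 × 7200 = 2.58 × 10^6 m³.

V ≈ 2.58 × 10^6 m³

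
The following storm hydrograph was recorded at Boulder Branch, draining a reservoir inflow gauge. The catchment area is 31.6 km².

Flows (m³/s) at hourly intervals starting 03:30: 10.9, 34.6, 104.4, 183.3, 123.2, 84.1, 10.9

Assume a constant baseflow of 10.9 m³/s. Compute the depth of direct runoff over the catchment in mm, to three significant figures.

d ≈ 54.1 mm

Direct runoff: 0.0, 23.7, 93.5, 172.4, 112.3, 73.2, 0.0 m³/s; ΣQ_DR = 475.1 m³/s.
V = ΣQ_DR · Δt = 475.1 × 3600 s = 1.710 × 10^6 m³.
Over A = 31.6 km², depth = V / A = 54.1 mm.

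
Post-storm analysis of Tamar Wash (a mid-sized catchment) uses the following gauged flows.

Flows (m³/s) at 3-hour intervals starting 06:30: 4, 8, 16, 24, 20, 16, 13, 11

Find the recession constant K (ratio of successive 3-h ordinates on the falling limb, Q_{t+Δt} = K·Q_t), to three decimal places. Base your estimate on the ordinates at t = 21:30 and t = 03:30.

K ≈ 0.829

Using the recession-limb readings at t = 21:30 and t = 03:30: Q falls from 16 to 11 m³/s over 2 intervals.
K = (Q₂/Q₁)^(1/2) = (11/16)^(1/2) = 0.829.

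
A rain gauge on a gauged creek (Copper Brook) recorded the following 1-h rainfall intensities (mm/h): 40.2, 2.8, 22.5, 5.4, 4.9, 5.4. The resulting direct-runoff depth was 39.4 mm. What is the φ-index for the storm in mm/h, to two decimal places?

Only the 2 blocks with intensity above φ contribute runoff: 40.2, 22.5 mm/h.
Σ(I−φ)·Δt = d  ⇒  (40.2+22.5 − 2φ)·1 = 39.4
φ = (62.70 − 39.4/1) / 2 = 11.65 mm/h.

φ ≈ 11.65 mm/h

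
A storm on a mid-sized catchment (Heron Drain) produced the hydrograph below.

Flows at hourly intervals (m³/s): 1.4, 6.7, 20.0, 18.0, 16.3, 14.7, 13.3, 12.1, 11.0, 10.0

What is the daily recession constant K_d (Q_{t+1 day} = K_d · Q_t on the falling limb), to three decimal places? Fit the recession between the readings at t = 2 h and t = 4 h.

K_d ≈ 0.086

Between t = 2 h and t = 4 h the flow falls from 20.0 to 16.3 m³/s over 2×1 h = 2 h.
Per-interval ratio K = (16.3/20.0)^(1/2) = 0.9028; K_d = K^(24/1) = 0.086.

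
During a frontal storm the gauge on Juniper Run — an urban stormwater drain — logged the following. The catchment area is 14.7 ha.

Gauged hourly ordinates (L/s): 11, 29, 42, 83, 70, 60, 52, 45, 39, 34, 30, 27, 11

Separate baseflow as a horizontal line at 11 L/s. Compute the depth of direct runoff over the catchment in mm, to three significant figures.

d ≈ 9.55 mm

Direct runoff: 0.0, 18.0, 31.0, 72.0, 59.0, 49.0, 41.0, 34.0, 28.0, 23.0, 19.0, 16.0, 0.0 L/s; ΣQ_DR = 390.0 L/s.
V = ΣQ_DR · Δt = 390.0 × 3600 s = 1.404 × 10^6 L.
Over A = 14.7 ha, depth = V / A = 9.55 mm.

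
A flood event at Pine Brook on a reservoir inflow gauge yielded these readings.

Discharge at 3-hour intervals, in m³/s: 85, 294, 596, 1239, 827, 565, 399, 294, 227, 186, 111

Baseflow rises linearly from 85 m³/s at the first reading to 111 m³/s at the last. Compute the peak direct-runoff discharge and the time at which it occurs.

Subtracting baseflow gives direct-runoff ordinates: 0.00, 206.40, 505.80, 1146.20, 731.60, 467.00, 298.40, 190.80, 121.20, 77.60, 0.00 m³/s.
The maximum is 1146.20 m³/s, occurring at the reading for t = 9 h.

Q_p = 1146.20 m³/s at t = 9 h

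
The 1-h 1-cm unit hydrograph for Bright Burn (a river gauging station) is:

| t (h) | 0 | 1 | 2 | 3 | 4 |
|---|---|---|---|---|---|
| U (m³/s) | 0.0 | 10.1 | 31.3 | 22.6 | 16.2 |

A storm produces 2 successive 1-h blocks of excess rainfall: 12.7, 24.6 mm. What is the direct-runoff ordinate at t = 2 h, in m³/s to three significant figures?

By discrete convolution, Q_j = Σ (P_i / 10 mm) · U_{j−i}.
At t = 2 h (j=2): Q = (12.7/10)·31.3 + (24.6/10)·10.1 = 64.6 m³/s.

Q ≈ 64.6 m³/s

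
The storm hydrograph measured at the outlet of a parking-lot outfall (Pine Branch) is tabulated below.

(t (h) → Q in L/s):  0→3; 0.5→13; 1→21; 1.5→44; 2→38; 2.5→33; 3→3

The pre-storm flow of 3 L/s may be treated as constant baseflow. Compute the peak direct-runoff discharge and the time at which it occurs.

Q_p = 41.0 L/s at t = 1.5 h

Subtracting baseflow gives direct-runoff ordinates: 0.0, 10.0, 18.0, 41.0, 35.0, 30.0, 0.0 L/s.
The maximum is 41.0 L/s, occurring at the reading for t = 1.5 h.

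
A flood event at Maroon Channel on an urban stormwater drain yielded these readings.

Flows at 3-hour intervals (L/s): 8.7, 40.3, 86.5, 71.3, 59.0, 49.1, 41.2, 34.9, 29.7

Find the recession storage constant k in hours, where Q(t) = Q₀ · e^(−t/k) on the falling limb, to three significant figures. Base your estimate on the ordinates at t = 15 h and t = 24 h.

On the falling limb, Q drops from 49.1 to 29.7 L/s between t = 15 h and t = 24 h (Δt = 9 h).
k = −Δt / ln(Q₂/Q₁) = −9 / ln(29.7/49.1) = 17.9 h.

k ≈ 17.9 h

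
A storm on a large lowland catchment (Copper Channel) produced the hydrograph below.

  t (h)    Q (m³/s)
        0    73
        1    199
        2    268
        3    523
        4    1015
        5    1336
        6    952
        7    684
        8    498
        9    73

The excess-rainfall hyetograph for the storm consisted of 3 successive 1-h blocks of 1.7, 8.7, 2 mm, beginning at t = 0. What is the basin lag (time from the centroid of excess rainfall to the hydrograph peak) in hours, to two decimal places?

Centroid of excess rainfall: t_c = Σ P_i·t̄_i / ΣP_i = 1.5242 h (block centres at 0.5, 1.5, 2.5 h).
Hydrograph peak occurs at t = 5 h, so basin lag t_L = 5 − 1.5242 = 3.48 h.

t_L ≈ 3.48 h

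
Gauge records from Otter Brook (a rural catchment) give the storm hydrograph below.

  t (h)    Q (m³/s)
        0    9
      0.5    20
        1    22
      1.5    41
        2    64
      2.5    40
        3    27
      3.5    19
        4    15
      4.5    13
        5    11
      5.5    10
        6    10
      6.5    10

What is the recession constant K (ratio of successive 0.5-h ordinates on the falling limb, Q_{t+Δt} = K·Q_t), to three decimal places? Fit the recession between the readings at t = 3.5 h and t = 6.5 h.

K ≈ 0.899

Using the recession-limb readings at t = 3.5 h and t = 6.5 h: Q falls from 19 to 10 m³/s over 6 intervals.
K = (Q₂/Q₁)^(1/6) = (10/19)^(1/6) = 0.899.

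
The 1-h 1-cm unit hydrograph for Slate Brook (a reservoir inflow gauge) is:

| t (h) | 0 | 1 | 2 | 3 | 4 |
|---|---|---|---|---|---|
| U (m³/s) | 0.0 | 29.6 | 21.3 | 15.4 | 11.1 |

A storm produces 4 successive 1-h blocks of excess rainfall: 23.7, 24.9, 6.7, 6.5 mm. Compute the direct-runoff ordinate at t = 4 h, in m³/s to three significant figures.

By discrete convolution, Q_j = Σ (P_i / 10 mm) · U_{j−i}.
At t = 4 h (j=4): Q = (23.7/10)·11.1 + (24.9/10)·15.4 + (6.7/10)·21.3 + (6.5/10)·29.6 = 98.2 m³/s.

Q ≈ 98.2 m³/s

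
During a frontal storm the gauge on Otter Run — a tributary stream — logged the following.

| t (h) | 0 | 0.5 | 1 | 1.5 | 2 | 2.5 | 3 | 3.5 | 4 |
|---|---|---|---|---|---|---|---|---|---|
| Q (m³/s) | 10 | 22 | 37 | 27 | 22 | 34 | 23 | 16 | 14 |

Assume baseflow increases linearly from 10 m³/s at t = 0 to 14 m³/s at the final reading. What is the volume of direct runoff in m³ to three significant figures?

V ≈ 1.75 × 10^5 m³

Direct-runoff ordinates (Q − Q_b): 0.00, 11.50, 26.00, 15.50, 10.00, 21.50, 10.00, 2.50, 0.00 m³/s.
ΣQ_DR = 97.00 m³/s.
With Δt = 0.5 h = 1800 s, V = ΣQ_DR · Δt = 97.00 × 1800 = 1.75 × 10^5 m³.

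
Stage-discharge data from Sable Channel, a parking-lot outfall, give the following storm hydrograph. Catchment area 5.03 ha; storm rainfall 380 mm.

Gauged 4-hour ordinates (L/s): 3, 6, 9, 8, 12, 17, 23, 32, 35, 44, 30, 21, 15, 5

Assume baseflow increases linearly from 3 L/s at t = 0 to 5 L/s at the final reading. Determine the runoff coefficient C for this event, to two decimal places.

C ≈ 0.15

ΣQ_DR = 204.0 L/s; V = ΣQ_DR·Δt = 2.938 × 10^6 L.
Runoff depth d = V / A = 58.40 mm.
C = d / P = 58.40 / 380 = 0.15.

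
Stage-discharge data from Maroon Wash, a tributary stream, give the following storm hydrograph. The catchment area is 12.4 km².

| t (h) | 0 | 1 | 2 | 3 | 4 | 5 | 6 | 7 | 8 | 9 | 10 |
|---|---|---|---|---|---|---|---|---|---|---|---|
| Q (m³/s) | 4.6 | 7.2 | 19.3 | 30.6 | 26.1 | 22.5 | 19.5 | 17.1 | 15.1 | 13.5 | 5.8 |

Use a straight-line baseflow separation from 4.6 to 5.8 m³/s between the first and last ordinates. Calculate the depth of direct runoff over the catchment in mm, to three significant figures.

d ≈ 36.0 mm

Direct runoff: 0.00, 2.48, 14.46, 25.64, 21.02, 17.30, 14.18, 11.66, 9.54, 7.82, 0.00 m³/s; ΣQ_DR = 124.1 m³/s.
V = ΣQ_DR · Δt = 124.1 × 3600 s = 4.468 × 10^5 m³.
Over A = 12.4 km², depth = V / A = 36.0 mm.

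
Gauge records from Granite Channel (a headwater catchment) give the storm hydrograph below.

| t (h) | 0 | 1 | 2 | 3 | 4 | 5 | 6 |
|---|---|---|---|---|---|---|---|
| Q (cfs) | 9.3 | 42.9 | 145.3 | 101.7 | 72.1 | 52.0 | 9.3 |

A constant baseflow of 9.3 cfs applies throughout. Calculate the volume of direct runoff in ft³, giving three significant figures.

V ≈ 1.32 × 10^6 ft³

Direct-runoff ordinates (Q − Q_b): 0.0, 33.6, 136.0, 92.4, 62.8, 42.7, 0.0 cfs.
ΣQ_DR = 367.5 cfs.
With Δt = 1 h = 3600 s, V = ΣQ_DR · Δt = 367.5 × 3600 = 1.32 × 10^6 ft³.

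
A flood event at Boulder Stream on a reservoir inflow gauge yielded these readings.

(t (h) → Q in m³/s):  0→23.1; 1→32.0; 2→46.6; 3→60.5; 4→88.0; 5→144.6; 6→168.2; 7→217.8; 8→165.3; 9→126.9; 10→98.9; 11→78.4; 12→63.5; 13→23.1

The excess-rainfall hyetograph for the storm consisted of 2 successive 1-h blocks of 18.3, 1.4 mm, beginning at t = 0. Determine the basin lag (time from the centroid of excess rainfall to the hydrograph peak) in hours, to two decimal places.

t_L ≈ 6.43 h

Centroid of excess rainfall: t_c = Σ P_i·t̄_i / ΣP_i = 0.5711 h (block centres at 0.5, 1.5 h).
Hydrograph peak occurs at t = 7 h, so basin lag t_L = 7 − 0.5711 = 6.43 h.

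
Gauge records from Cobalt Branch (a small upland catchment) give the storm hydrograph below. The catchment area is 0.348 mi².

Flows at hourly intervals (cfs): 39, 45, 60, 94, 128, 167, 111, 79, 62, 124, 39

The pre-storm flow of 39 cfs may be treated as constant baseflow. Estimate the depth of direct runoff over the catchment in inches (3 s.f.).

d ≈ 2.31 in

Direct runoff: 0.0, 6.0, 21.0, 55.0, 89.0, 128.0, 72.0, 40.0, 23.0, 85.0, 0.0 cfs; ΣQ_DR = 519.0 cfs.
V = ΣQ_DR · Δt = 519.0 × 3600 s = 1.868 × 10^6 ft³.
Over A = 0.348 mi², depth = V / A = 2.31 in.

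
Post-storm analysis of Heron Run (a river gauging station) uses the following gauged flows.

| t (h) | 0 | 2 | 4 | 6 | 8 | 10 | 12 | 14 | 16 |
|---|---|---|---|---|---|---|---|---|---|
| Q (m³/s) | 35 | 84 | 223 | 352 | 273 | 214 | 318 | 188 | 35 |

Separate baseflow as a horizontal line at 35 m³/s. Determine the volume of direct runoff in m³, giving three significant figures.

V ≈ 1.01 × 10^7 m³

Direct-runoff ordinates (Q − Q_b): 0.0, 49.0, 188.0, 317.0, 238.0, 179.0, 283.0, 153.0, 0.0 m³/s.
ΣQ_DR = 1407 m³/s.
With Δt = 2 h = 7200 s, V = ΣQ_DR · Δt = 1407 × 7200 = 1.01 × 10^7 m³.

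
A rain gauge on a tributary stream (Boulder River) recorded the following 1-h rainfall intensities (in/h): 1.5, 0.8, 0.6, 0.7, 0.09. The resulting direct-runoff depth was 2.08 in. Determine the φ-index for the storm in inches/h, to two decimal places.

Only the 4 blocks with intensity above φ contribute runoff: 1.5, 0.8, 0.6, 0.7 in/h.
Σ(I−φ)·Δt = d  ⇒  (1.5+0.8+0.6+0.7 − 4φ)·1 = 2.08
φ = (3.600 − 2.08/1) / 4 = 0.38 in/h.

φ ≈ 0.38 in/h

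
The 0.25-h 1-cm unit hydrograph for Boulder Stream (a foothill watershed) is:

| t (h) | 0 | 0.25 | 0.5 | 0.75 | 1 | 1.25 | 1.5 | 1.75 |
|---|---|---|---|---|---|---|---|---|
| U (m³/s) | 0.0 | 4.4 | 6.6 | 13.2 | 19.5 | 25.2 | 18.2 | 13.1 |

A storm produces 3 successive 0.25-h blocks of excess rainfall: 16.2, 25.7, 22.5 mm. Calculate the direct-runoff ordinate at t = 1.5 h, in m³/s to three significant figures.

Q ≈ 138 m³/s

By discrete convolution, Q_j = Σ (P_i / 10 mm) · U_{j−i}.
At t = 1.5 h (j=6): Q = (16.2/10)·18.2 + (25.7/10)·25.2 + (22.5/10)·19.5 = 138 m³/s.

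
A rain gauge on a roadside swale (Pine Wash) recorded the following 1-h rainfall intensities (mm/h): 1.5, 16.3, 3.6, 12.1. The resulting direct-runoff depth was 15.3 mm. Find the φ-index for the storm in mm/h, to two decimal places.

φ ≈ 6.55 mm/h

Only the 2 blocks with intensity above φ contribute runoff: 16.3, 12.1 mm/h.
Σ(I−φ)·Δt = d  ⇒  (16.3+12.1 − 2φ)·1 = 15.3
φ = (28.40 − 15.3/1) / 2 = 6.55 mm/h.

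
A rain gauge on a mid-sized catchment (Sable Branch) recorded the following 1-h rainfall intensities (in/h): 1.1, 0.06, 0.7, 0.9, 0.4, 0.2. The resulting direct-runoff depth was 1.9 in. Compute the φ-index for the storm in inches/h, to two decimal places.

φ ≈ 0.30 in/h

Only the 4 blocks with intensity above φ contribute runoff: 1.1, 0.7, 0.9, 0.4 in/h.
Σ(I−φ)·Δt = d  ⇒  (1.1+0.7+0.9+0.4 − 4φ)·1 = 1.9
φ = (3.100 − 1.9/1) / 4 = 0.30 in/h.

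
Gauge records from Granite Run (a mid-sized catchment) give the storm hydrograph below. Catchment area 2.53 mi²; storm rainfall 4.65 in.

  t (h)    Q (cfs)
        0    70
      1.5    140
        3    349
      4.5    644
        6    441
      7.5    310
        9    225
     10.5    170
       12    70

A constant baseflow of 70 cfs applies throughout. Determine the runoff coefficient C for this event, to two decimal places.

C ≈ 0.35

ΣQ_DR = 1789 cfs; V = ΣQ_DR·Δt = 9.661 × 10^6 ft³.
Runoff depth d = V / A = 1.644 in.
C = d / P = 1.644 / 4.65 = 0.35.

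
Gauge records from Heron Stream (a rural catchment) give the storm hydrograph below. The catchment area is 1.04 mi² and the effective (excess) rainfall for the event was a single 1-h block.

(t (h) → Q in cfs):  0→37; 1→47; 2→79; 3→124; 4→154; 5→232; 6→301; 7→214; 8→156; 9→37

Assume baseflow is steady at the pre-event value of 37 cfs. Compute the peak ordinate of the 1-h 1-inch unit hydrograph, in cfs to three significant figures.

U_p ≈ 175 cfs

Direct runoff: 0.0, 10.0, 42.0, 87.0, 117.0, 195.0, 264.0, 177.0, 119.0, 0.0 cfs; ΣQ_DR = 1011 cfs, peak = 264.0 cfs.
Runoff depth d = ΣQ_DR·Δt / A = 1011 × 3600 / (1.04 mi²) = 1.506 in.
The 1-inch UH is the DRH scaled by (1 in)/d, so U_p = 264.0 × 1/1.506 = 175 cfs.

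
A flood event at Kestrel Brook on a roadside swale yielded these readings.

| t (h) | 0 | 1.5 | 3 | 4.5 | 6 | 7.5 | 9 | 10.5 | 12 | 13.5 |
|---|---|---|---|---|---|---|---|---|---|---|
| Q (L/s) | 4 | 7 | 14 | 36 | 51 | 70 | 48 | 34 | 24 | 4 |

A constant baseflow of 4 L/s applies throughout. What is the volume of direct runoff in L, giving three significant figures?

V ≈ 1.36 × 10^6 L

Direct-runoff ordinates (Q − Q_b): 0.0, 3.0, 10.0, 32.0, 47.0, 66.0, 44.0, 30.0, 20.0, 0.0 L/s.
ΣQ_DR = 252.0 L/s.
With Δt = 1.5 h = 5400 s, V = ΣQ_DR · Δt = 252.0 × 5400 = 1.36 × 10^6 L.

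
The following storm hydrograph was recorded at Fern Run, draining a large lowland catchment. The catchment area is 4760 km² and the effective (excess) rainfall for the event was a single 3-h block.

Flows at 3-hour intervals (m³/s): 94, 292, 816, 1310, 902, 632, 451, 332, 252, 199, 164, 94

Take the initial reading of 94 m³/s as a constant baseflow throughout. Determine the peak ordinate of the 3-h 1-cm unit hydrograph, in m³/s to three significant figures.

U_p ≈ 1220 m³/s

Direct runoff: 0.0, 198.0, 722.0, 1216.0, 808.0, 538.0, 357.0, 238.0, 158.0, 105.0, 70.0, 0.0 m³/s; ΣQ_DR = 4410 m³/s, peak = 1216.0 m³/s.
Runoff depth d = ΣQ_DR·Δt / A = 4410 × 10800 / (4760 km²) = 10.01 mm.
The 1-cm UH is the DRH scaled by (10 mm)/d, so U_p = 1216.0 × 10/10.01 = 1220 m³/s.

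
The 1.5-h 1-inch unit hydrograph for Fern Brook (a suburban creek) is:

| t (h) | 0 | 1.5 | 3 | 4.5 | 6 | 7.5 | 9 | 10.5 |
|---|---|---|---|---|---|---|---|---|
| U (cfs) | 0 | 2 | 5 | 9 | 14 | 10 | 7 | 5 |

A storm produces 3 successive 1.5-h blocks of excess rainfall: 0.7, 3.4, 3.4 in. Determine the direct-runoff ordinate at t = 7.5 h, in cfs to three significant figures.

Q ≈ 85.2 cfs

By discrete convolution, Q_j = Σ (P_i / 1 in) · U_{j−i}.
At t = 7.5 h (j=5): Q = (0.7/1)·10 + (3.4/1)·14 + (3.4/1)·9 = 85.2 cfs.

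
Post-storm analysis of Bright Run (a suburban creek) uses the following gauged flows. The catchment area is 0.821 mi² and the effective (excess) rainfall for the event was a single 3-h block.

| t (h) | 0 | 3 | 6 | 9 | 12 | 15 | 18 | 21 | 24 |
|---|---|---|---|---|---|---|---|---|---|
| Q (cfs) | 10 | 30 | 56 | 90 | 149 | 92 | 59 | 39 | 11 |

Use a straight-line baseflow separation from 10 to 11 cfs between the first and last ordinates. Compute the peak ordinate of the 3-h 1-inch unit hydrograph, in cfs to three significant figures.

U_p ≈ 55.4 cfs

Direct runoff: 0.00, 19.88, 45.75, 79.62, 138.50, 81.38, 48.25, 28.12, 0.00 cfs; ΣQ_DR = 441.5 cfs, peak = 138.50 cfs.
Runoff depth d = ΣQ_DR·Δt / A = 441.5 × 10800 / (0.821 mi²) = 2.500 in.
The 1-inch UH is the DRH scaled by (1 in)/d, so U_p = 138.50 × 1/2.500 = 55.4 cfs.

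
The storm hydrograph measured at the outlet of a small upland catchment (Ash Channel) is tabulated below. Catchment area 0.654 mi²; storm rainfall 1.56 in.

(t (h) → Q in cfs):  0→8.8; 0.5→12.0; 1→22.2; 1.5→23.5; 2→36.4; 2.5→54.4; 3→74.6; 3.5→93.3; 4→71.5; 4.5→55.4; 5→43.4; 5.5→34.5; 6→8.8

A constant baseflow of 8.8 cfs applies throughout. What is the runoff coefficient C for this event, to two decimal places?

C ≈ 0.32

ΣQ_DR = 424.4 cfs; V = ΣQ_DR·Δt = 7.639 × 10^5 ft³.
Runoff depth d = V / A = 0.5028 in.
C = d / P = 0.5028 / 1.56 = 0.32.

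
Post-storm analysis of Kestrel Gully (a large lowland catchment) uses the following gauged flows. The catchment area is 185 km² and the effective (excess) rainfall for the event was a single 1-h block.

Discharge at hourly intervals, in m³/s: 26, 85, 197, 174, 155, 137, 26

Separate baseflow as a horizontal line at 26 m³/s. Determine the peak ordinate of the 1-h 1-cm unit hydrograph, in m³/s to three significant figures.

Direct runoff: 0.0, 59.0, 171.0, 148.0, 129.0, 111.0, 0.0 m³/s; ΣQ_DR = 618.0 m³/s, peak = 171.0 m³/s.
Runoff depth d = ΣQ_DR·Δt / A = 618.0 × 3600 / (185 km²) = 12.03 mm.
The 1-cm UH is the DRH scaled by (10 mm)/d, so U_p = 171.0 × 10/12.03 = 142 m³/s.

U_p ≈ 142 m³/s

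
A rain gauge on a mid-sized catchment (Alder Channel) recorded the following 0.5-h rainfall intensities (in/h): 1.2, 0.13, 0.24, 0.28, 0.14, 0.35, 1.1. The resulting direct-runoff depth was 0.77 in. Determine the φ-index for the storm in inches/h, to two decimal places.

Only the 2 blocks with intensity above φ contribute runoff: 1.2, 1.1 in/h.
Σ(I−φ)·Δt = d  ⇒  (1.2+1.1 − 2φ)·0.5 = 0.77
φ = (2.300 − 0.77/0.5) / 2 = 0.38 in/h.

φ ≈ 0.38 in/h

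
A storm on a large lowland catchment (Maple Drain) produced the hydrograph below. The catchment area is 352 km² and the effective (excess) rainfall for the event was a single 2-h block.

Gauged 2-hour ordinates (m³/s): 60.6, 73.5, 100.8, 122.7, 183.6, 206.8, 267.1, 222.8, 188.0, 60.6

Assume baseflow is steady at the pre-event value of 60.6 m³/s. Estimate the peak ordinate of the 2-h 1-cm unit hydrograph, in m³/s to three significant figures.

Direct runoff: 0.0, 12.9, 40.2, 62.1, 123.0, 146.2, 206.5, 162.2, 127.4, 0.0 m³/s; ΣQ_DR = 880.5 m³/s, peak = 206.5 m³/s.
Runoff depth d = ΣQ_DR·Δt / A = 880.5 × 7200 / (352 km²) = 18.01 mm.
The 1-cm UH is the DRH scaled by (10 mm)/d, so U_p = 206.5 × 10/18.01 = 115 m³/s.

U_p ≈ 115 m³/s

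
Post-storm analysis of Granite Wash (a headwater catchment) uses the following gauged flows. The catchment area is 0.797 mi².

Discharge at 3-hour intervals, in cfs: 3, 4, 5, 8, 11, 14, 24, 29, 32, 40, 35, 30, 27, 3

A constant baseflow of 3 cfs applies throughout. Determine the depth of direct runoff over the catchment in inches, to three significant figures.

d ≈ 1.30 in

Direct runoff: 0.0, 1.0, 2.0, 5.0, 8.0, 11.0, 21.0, 26.0, 29.0, 37.0, 32.0, 27.0, 24.0, 0.0 cfs; ΣQ_DR = 223.0 cfs.
V = ΣQ_DR · Δt = 223.0 × 10800 s = 2.408 × 10^6 ft³.
Over A = 0.797 mi², depth = V / A = 1.30 in.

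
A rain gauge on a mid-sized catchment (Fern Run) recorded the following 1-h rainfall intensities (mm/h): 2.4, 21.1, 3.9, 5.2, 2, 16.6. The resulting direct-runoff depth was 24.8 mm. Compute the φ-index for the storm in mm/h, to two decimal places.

Only the 2 blocks with intensity above φ contribute runoff: 21.1, 16.6 mm/h.
Σ(I−φ)·Δt = d  ⇒  (21.1+16.6 − 2φ)·1 = 24.8
φ = (37.70 − 24.8/1) / 2 = 6.45 mm/h.

φ ≈ 6.45 mm/h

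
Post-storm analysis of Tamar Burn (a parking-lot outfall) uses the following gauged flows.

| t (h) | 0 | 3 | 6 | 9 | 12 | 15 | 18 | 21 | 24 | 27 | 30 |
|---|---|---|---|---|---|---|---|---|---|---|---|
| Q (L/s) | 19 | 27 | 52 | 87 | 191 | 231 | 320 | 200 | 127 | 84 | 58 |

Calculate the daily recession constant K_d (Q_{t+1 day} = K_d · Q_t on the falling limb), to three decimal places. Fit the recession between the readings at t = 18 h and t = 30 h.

K_d ≈ 0.033

Between t = 18 h and t = 30 h the flow falls from 320 to 58 L/s over 4×3 h = 12 h.
Per-interval ratio K = (58/320)^(1/4) = 0.6525; K_d = K^(24/3) = 0.033.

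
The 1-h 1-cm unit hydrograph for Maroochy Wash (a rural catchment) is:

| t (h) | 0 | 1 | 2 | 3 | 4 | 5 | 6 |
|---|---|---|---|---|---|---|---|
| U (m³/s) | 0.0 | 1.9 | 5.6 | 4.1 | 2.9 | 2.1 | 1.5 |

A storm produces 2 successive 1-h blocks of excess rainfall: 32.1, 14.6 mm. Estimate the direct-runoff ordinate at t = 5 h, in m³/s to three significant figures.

By discrete convolution, Q_j = Σ (P_i / 10 mm) · U_{j−i}.
At t = 5 h (j=5): Q = (32.1/10)·2.1 + (14.6/10)·2.9 = 11.0 m³/s.

Q ≈ 11.0 m³/s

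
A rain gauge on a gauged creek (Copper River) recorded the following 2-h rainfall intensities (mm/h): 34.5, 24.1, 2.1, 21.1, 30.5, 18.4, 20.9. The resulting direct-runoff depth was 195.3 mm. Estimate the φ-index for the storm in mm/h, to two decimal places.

Only the 6 blocks with intensity above φ contribute runoff: 34.5, 24.1, 21.1, 30.5, 18.4, 20.9 mm/h.
Σ(I−φ)·Δt = d  ⇒  (34.5+24.1+21.1+30.5+18.4+20.9 − 6φ)·2 = 195.3
φ = (149.5 − 195.3/2) / 6 = 8.64 mm/h.

φ ≈ 8.64 mm/h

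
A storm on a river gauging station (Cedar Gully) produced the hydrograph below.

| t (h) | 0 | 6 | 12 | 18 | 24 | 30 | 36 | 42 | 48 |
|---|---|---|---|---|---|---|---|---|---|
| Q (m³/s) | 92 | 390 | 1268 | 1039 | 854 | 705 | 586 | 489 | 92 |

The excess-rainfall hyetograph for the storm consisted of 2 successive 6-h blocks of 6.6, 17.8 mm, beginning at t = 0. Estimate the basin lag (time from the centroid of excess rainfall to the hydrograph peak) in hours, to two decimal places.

Centroid of excess rainfall: t_c = Σ P_i·t̄_i / ΣP_i = 7.3770 h (block centres at 3, 9 h).
Hydrograph peak occurs at t = 12 h, so basin lag t_L = 12 − 7.3770 = 4.62 h.

t_L ≈ 4.62 h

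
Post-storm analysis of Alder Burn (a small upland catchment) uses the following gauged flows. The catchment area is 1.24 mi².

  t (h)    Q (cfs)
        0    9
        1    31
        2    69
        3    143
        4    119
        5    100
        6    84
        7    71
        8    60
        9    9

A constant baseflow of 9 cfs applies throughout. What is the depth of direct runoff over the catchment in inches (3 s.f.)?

d ≈ 0.756 in

Direct runoff: 0.0, 22.0, 60.0, 134.0, 110.0, 91.0, 75.0, 62.0, 51.0, 0.0 cfs; ΣQ_DR = 605.0 cfs.
V = ΣQ_DR · Δt = 605.0 × 3600 s = 2.178 × 10^6 ft³.
Over A = 1.24 mi², depth = V / A = 0.756 in.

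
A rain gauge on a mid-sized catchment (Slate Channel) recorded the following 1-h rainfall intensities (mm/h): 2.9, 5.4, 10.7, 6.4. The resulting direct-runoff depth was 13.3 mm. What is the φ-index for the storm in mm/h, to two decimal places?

φ ≈ 3.07 mm/h

Only the 3 blocks with intensity above φ contribute runoff: 5.4, 10.7, 6.4 mm/h.
Σ(I−φ)·Δt = d  ⇒  (5.4+10.7+6.4 − 3φ)·1 = 13.3
φ = (22.50 − 13.3/1) / 3 = 3.07 mm/h.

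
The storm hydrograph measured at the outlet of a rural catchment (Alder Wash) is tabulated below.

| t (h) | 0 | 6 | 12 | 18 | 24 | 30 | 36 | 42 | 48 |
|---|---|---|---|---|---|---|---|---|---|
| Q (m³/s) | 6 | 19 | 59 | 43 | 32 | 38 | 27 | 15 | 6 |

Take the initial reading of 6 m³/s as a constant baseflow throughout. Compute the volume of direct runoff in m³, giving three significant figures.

V ≈ 4.13 × 10^6 m³

Direct-runoff ordinates (Q − Q_b): 0.0, 13.0, 53.0, 37.0, 26.0, 32.0, 21.0, 9.0, 0.0 m³/s.
ΣQ_DR = 191.0 m³/s.
With Δt = 6 h = 21600 s, V = ΣQ_DR · Δt = 191.0 × 21600 = 4.13 × 10^6 m³.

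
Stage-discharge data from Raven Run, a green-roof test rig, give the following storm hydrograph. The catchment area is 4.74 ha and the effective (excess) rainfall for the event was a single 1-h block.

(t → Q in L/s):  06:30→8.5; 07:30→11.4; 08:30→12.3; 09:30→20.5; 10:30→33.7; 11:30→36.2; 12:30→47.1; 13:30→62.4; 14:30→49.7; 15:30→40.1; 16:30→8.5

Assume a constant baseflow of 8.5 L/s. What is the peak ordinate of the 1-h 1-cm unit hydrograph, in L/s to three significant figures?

U_p ≈ 30.0 L/s

Direct runoff: 0.0, 2.9, 3.8, 12.0, 25.2, 27.7, 38.6, 53.9, 41.2, 31.6, 0.0 L/s; ΣQ_DR = 236.9 L/s, peak = 53.9 L/s.
Runoff depth d = ΣQ_DR·Δt / A = 236.9 × 3600 / (4.74 ha) = 17.99 mm.
The 1-cm UH is the DRH scaled by (10 mm)/d, so U_p = 53.9 × 10/17.99 = 30.0 L/s.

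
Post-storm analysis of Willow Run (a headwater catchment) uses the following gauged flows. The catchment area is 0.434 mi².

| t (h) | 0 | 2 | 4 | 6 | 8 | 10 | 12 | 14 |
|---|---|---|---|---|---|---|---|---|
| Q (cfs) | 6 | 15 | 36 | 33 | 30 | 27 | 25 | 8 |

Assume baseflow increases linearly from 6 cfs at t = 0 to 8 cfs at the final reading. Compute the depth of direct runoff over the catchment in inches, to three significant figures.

Direct runoff: 0.00, 8.71, 29.43, 26.14, 22.86, 19.57, 17.29, 0.00 cfs; ΣQ_DR = 124.0 cfs.
V = ΣQ_DR · Δt = 124.0 × 7200 s = 8.928 × 10^5 ft³.
Over A = 0.434 mi², depth = V / A = 0.885 in.

d ≈ 0.885 in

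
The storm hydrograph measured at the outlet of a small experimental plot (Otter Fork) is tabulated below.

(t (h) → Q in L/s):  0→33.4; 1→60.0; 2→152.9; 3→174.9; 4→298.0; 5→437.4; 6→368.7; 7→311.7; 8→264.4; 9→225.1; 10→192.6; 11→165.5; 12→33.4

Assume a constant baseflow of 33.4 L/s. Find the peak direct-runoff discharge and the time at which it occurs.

Q_p = 404.0 L/s at t = 5 h

Subtracting baseflow gives direct-runoff ordinates: 0.0, 26.6, 119.5, 141.5, 264.6, 404.0, 335.3, 278.3, 231.0, 191.7, 159.2, 132.1, 0.0 L/s.
The maximum is 404.0 L/s, occurring at the reading for t = 5 h.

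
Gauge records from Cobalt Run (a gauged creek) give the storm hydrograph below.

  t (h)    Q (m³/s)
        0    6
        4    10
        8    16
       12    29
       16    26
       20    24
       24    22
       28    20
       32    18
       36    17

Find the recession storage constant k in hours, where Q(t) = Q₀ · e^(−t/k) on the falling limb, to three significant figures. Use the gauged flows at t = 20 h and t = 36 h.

On the falling limb, Q drops from 24 to 17 m³/s between t = 20 h and t = 36 h (Δt = 16 h).
k = −Δt / ln(Q₂/Q₁) = −16 / ln(17/24) = 46.4 h.

k ≈ 46.4 h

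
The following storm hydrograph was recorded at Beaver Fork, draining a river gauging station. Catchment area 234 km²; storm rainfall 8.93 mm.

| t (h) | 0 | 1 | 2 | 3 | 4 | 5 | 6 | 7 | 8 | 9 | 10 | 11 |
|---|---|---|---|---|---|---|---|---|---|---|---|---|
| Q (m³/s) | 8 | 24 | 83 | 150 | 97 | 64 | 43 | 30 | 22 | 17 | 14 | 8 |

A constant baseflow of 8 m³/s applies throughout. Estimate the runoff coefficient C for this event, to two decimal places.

C ≈ 0.80

ΣQ_DR = 464.0 m³/s; V = ΣQ_DR·Δt = 1.670 × 10^6 m³.
Runoff depth d = V / A = 7.138 mm.
C = d / P = 7.138 / 8.93 = 0.80.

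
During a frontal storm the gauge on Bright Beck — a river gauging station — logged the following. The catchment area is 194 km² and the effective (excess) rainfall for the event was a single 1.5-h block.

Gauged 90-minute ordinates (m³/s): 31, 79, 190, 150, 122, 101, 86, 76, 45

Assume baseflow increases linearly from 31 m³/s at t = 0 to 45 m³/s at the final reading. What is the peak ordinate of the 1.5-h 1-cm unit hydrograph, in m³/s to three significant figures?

Direct runoff: 0.00, 46.25, 155.50, 113.75, 84.00, 61.25, 44.50, 32.75, 0.00 m³/s; ΣQ_DR = 538.0 m³/s, peak = 155.50 m³/s.
Runoff depth d = ΣQ_DR·Δt / A = 538.0 × 5400 / (194 km²) = 14.98 mm.
The 1-cm UH is the DRH scaled by (10 mm)/d, so U_p = 155.50 × 10/14.98 = 104 m³/s.

U_p ≈ 104 m³/s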